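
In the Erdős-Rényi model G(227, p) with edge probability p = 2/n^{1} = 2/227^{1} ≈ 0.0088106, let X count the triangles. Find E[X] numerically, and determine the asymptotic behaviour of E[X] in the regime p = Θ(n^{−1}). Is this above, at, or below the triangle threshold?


Number of potential triangles: C(227, 3) = 1923825.
Each occurs with probability p³ ≈ (0.0088106)³ ≈ 6.8393120e-07.
By linearity: E[X] = C(227, 3)·p³ ≈ 1923825 · 6.8393120e-07 ≈ 1.31576.
Here α = 1, so p = 2/n is exactly at the triangle threshold p ~ 1/n. Asymptotically E[X] → c³/6 = 2³/6 = 4/3 ≈ 1.33333, a bounded constant. In this regime the triangle count is asymptotically Poisson(c³/6).

E[X] ≈ 1.31576; in regime p = Θ(1/n^{1}) E[X] stays bounded (at the triangle threshold p ~ 1/n).


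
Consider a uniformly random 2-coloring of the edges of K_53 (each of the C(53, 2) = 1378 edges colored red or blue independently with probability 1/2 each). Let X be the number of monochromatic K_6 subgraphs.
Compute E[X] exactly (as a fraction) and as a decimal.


Let X = Σ_S X_S over the C(53, 6) = 22957480 subsets S of size 6, where X_S = 1 if the K_6 on S is monochromatic.
For a fixed S, the K_6 on S has C(6, 2) = 15 edges. P[all 15 edges red] = (1/2)^15, and likewise for blue, so P[monochromatic] = 2·(1/2)^15 = 2^{1 − 15} = 1/16384.
Summing: E[X] = C(53, 6) · 2^{1 − 15} = 22957480 · 1/16384 = 2869685/2048.
Numerically: E[X] ≈ 1401.21338.

E[X] = C(53,6)·2^(1−C(6,2)) = 2869685/2048 ≈ 1401.21338.


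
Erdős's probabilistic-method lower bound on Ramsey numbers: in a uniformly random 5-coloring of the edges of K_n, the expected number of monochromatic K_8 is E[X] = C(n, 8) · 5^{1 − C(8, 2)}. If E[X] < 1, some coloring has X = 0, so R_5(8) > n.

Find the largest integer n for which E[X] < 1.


We need C(n, 8) · 5^{1 − 28} < 1, i.e. C(n, 8) < 5^{28 − 1} = 7450580596923828125.
Check values of n near the boundary:
  n = 858: C(858, 8) = 7049584530256467771; 7049584530256467771 < 7450580596923828125? YES
  n = 859: C(859, 8) = 7115855595170747139; 7115855595170747139 < 7450580596923828125? YES
  n = 860: C(860, 8) = 7182671140665308145; 7182671140665308145 < 7450580596923828125? YES
  n = 861: C(861, 8) = 7250034996615275865; 7250034996615275865 < 7450580596923828125? YES
  n = 862: C(862, 8) = 7317951015318931845; 7317951015318931845 < 7450580596923828125? YES
  n = 863: C(863, 8) = 7386423071602617757; 7386423071602617757 < 7450580596923828125? YES
  n = 864: C(864, 8) = 7455455062926006708; 7455455062926006708 < 7450580596923828125? NO
  n = 865: C(865, 8) = 7525050909487743060; 7525050909487743060 < 7450580596923828125? NO
  n = 866: C(866, 8) = 7595214554331451620; 7595214554331451620 < 7450580596923828125? NO
The largest n with C(n, 8) < 7450580596923828125 is n = 863 (where E[X] = 7386423071602617757/7450580596923828125 ≈ 0.991). Hence R_5(8) > 863, i.e. R_5(8) ≥ 864.

Largest n = 863; hence R_5(8) > 863.


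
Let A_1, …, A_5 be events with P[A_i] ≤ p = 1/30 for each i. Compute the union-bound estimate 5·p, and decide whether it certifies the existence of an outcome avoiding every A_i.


Union bound: P[∪_{i=1}^{5} A_i] ≤ Σ_i P[A_i] ≤ 5·p = 5·(1/30) = 1/6.
Numerically: 1/6 ≈ 0.16667.
Is 1/6 < 1? YES.
Since P[∪ A_i] ≤ 1/6 < 1, the complement has P[∩ A_i^c] ≥ 1 − 1/6 = 5/6 > 0, so some outcome avoids every A_i.

5·p = 1/6 ≈ 0.16667; existence CERTIFIED by the union bound.


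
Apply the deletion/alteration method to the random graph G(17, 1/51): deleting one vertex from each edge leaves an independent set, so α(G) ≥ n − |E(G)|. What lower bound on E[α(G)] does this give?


E[|E(G)|] = C(17, 2)·p = 136 · (1/51) = 8/3.
E[α(G)] ≥ n − E[|E(G)|] = 17 − 8/3 = 43/3.
Numerically: ≈ 14.3333.
(This is only a lower bound; the true E[α(G)] may be larger.)

E[α(G)] ≥ 43/3 ≈ 14.3333.


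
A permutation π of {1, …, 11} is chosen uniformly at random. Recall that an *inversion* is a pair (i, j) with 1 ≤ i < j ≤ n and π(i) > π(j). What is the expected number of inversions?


Write X = Σ X_I over the C(11, 2) = 55 pairs i < j, with X_I the indicator of one inversion.
There are 55 indicators.
For each fixed pair i < j, the values π(i) and π(j) are two distinct elements of {1, …, 11} in uniformly random order; by symmetry P[π(i) > π(j)] = 1/2.
By linearity: E[X] = 55 · (1/2) = C(11, 2) · (1/2) = 55/2 = 55/2 ≈ 27.500.

E[X] = 55/2 = 27.500.


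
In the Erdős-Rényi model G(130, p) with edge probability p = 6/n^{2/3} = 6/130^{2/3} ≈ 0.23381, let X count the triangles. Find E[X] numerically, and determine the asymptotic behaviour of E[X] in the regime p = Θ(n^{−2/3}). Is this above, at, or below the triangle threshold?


Number of potential triangles: C(130, 3) = 357760.
Each occurs with probability p³ ≈ (0.23381)³ ≈ 1.2781065e-02.
By linearity: E[X] = C(130, 3)·p³ ≈ 357760 · 1.2781065e-02 ≈ 4572.55385.
Since α = 2/3 < 1, p = c/n^{2/3} ≫ 1/n is above the triangle threshold p ~ 1/n. Asymptotically E[X] ~ (c³/6)·n^{3(1−α)} = (6³/6)·n^{1} → ∞; triangles are abundant w.h.p.

E[X] ≈ 4572.55385; in regime p = Θ(1/n^{2/3}) E[X] diverges (above the triangle threshold p ~ 1/n).


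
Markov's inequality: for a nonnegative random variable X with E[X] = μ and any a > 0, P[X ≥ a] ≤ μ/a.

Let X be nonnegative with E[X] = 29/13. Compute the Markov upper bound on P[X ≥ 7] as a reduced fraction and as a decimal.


μ = E[X] = 29/13, a = 7.
Markov: P[X ≥ 7] ≤ μ/a = (29/13)/7 = 29/91.
Numerically: ≈ 0.3187.
(Since a = 7 > μ = 2.2308, the bound 29/91 is < 1 and informative.)

P[X ≥ 7] ≤ 29/91 ≈ 0.3187.


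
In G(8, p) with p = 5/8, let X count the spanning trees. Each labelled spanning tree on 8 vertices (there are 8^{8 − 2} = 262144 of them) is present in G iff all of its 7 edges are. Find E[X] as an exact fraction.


K_8 has 8^{8 − 2} = 262144 labelled spanning trees.
For each such spanning tree H, let X_H = 1 if all 7 edges of H are present in G. Then P[X_H = 1] = p^{7} = (5/8)^{7} = 78125/2097152.
Summing the indicators: E[X] = Σ_H E[X_H] = 262144 · p^{7} = 262144 · 78125/2097152 = 78125/8.
Numerically: E[X] ≈ 9.77e+03.

E[X] = 262144 · (5/8)^{7} = 78125/8 ≈ 9.77e+03.


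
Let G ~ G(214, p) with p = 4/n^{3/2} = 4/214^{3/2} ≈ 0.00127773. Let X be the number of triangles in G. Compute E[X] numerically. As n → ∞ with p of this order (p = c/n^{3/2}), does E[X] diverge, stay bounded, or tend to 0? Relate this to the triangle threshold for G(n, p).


Number of potential triangles: C(214, 3) = 1610564.
Each occurs with probability p³ ≈ (0.00127773)³ ≈ 2.08601772e-09.
By linearity: E[X] = C(214, 3)·p³ ≈ 1610564 · 2.08601772e-09 ≈ 0.003360.
Since α = 3/2 > 1, p = c/n^{3/2} = o(1/n) is below the triangle threshold p ~ 1/n. Asymptotically E[X] ~ (c³/6)·n^{3(1−α)} = (4³/6)·n^{-1.5} → 0, so by Markov's inequality G has no triangles w.h.p.

E[X] ≈ 0.003360; in regime p = Θ(1/n^{3/2}) E[X] tends to 0 (below the triangle threshold p ~ 1/n).


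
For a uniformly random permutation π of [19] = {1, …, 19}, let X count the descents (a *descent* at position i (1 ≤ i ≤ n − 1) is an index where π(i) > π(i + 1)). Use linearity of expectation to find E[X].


Write X = Σ X_I over i = 1, …, 18, with X_I the indicator of one descent.
There are 18 indicators.
For each fixed i, the pair (π(i), π(i+1)) is a uniformly random ordered pair of distinct values from {1, …, 19}; by symmetry P[π(i) > π(i+1)] = 1/2.
By linearity: E[X] = 18 · (1/2) = (19 − 1) · (1/2) = 9 ≈ 9.0000.

E[X] = 9 = 9.0000.


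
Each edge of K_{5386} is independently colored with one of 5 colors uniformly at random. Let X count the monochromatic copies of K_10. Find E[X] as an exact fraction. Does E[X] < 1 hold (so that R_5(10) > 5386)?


E[X] = C(5386, 10) · 5^{1 − 45} = 5613966214234562222231428510561 · 5^{−44} = 5613966214234562222231428510561/5684341886080801486968994140625.
As a reduced fraction: E[X] = 5613966214234562222231428510561/5684341886080801486968994140625 ≈ 0.9876.
Is E[X] < 1? YES.
Since E[X] < 1, there exists a 5-coloring of K_{5386} with no monochromatic K_10; hence R_5(10) > 5386.

E[X] = 5613966214234562222231428510561/5684341886080801486968994140625 ≈ 0.9876; E[X] < 1, so R_5(10) > 5386.


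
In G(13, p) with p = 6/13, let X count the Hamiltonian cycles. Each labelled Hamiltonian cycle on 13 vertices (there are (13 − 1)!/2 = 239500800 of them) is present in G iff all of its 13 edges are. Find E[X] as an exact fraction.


K_13 has (13 − 1)!/2 = 239500800 labelled Hamiltonian cycles.
For each such Hamiltonian cycle H, let X_H = 1 if all 13 edges of H are present in G. Then P[X_H = 1] = p^{13} = (6/13)^{13} = 13060694016/302875106592253.
By linearity of expectation: E[X] = Σ_H E[X_H] = 239500800 · p^{13} = 239500800 · 13060694016/302875106592253 = 3128046665387212800/302875106592253.
Numerically: E[X] ≈ 10327.8.

E[X] = 239500800 · (6/13)^{13} = 3128046665387212800/302875106592253 ≈ 10327.8.


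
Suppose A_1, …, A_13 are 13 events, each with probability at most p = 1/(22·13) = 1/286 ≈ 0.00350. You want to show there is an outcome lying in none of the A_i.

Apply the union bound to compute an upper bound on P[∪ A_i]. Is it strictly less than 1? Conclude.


Union bound: P[∪_{i=1}^{13} A_i] ≤ Σ_i P[A_i] ≤ 13·p = 13·(1/286) = 1/22.
Numerically: 1/22 ≈ 0.04545.
Is 1/22 < 1? YES.
Since P[∪ A_i] ≤ 1/22 < 1, the complement has P[∩ A_i^c] ≥ 1 − 1/22 = 21/22 > 0, so some outcome avoids every A_i.

13·p = 1/22 ≈ 0.04545; existence CERTIFIED by the union bound.


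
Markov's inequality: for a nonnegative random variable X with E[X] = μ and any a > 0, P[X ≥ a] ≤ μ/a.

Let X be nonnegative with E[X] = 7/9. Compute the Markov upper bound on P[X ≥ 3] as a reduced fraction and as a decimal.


μ = E[X] = 7/9, a = 3.
Markov: P[X ≥ 3] ≤ μ/a = (7/9)/3 = 7/27.
Numerically: ≈ 0.259259.
(Since a = 3 > μ = 0.777778, the bound 7/27 is < 1 and informative.)

P[X ≥ 3] ≤ 7/27 ≈ 0.259259.


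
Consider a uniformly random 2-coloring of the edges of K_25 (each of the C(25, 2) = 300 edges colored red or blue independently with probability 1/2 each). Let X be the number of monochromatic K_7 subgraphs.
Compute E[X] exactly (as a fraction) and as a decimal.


Let X = Σ_S X_S over the C(25, 7) = 480700 subsets S of size 7, where X_S = 1 if the K_7 on S is monochromatic.
For a fixed S, the K_7 on S has C(7, 2) = 21 edges. P[all 21 edges red] = (1/2)^21, and likewise for blue, so P[monochromatic] = 2·(1/2)^21 = 2^{1 − 21} = 1/1048576.
Summing: E[X] = C(25, 7) · 2^{1 − 21} = 480700 · 1/1048576 = 120175/262144.
Numerically: E[X] ≈ 0.458.

E[X] = C(25,7)·2^(1−C(7,2)) = 120175/262144 ≈ 0.458.


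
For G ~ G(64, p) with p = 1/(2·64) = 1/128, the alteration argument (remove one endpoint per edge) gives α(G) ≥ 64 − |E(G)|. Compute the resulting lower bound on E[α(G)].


E[|E(G)|] = C(64, 2)·p = 2016 · (1/128) = 63/4.
E[α(G)] ≥ n − E[|E(G)|] = 64 − 63/4 = 193/4.
Numerically: ≈ 48.250000.
(This is only a lower bound; the true E[α(G)] may be larger.)

E[α(G)] ≥ 193/4 ≈ 48.250000.


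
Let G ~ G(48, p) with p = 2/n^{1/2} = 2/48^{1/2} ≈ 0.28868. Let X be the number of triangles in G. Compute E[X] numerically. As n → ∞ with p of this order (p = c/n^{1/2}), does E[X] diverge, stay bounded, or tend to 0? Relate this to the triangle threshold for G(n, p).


Number of potential triangles: C(48, 3) = 17296.
Each occurs with probability p³ ≈ (0.28868)³ ≈ 2.4056261e-02.
By linearity: E[X] = C(48, 3)·p³ ≈ 17296 · 2.4056261e-02 ≈ 416.07709.
Since α = 1/2 < 1, p = c/n^{1/2} ≫ 1/n is above the triangle threshold p ~ 1/n. Asymptotically E[X] ~ (c³/6)·n^{3(1−α)} = (2³/6)·n^{1.5} → ∞; triangles are abundant w.h.p.

E[X] ≈ 416.07709; in regime p = Θ(1/n^{1/2}) E[X] diverges (above the triangle threshold p ~ 1/n).


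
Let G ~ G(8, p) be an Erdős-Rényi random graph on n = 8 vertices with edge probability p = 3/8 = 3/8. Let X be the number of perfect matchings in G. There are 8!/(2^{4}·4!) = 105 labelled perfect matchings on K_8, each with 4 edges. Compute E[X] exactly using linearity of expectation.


K_8 has 8!/(2^{4}·4!) = 105 labelled perfect matchings.
For each such perfect matching H, let X_H = 1 if all 4 edges of H are present in G. Then P[X_H = 1] = p^{4} = (3/8)^{4} = 81/4096.
Summing the indicators: E[X] = Σ_H E[X_H] = 105 · p^{4} = 105 · 81/4096 = 8505/4096.
Numerically: E[X] ≈ 2.07642.

E[X] = 105 · (3/8)^{4} = 8505/4096 ≈ 2.07642.


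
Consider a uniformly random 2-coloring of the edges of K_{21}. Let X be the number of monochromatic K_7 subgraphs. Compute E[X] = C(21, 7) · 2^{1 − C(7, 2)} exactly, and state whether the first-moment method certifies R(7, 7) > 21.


E[X] = C(21, 7) · 2^{1 − 21} = 116280 · 2^{−20} = 116280/1048576.
As a reduced fraction: E[X] = 14535/131072 ≈ 0.110893.
Is E[X] < 1? YES.
Since E[X] < 1, there exists a 2-coloring of K_{21} with no monochromatic K_7; hence R(7, 7) > 21.

E[X] = 14535/131072 ≈ 0.110893; E[X] < 1, so R(7, 7) > 21.


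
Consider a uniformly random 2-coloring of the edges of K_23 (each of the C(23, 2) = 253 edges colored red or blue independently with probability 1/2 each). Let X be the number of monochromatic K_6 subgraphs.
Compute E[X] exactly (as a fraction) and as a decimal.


Let X = Σ_S X_S over the C(23, 6) = 100947 subsets S of size 6, where X_S = 1 if the K_6 on S is monochromatic.
For a fixed S, the K_6 on S has C(6, 2) = 15 edges. P[all 15 edges red] = (1/2)^15, and likewise for blue, so P[monochromatic] = 2·(1/2)^15 = 2^{1 − 15} = 1/16384.
By linearity of expectation: E[X] = C(23, 6) · 2^{1 − 15} = 100947 · 1/16384 = 100947/16384.
Numerically: E[X] ≈ 6.161316.

E[X] = C(23,6)·2^(1−C(6,2)) = 100947/16384 ≈ 6.161316.


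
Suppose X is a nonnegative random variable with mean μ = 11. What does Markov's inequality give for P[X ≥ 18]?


μ = E[X] = 11, a = 18.
Markov: P[X ≥ 18] ≤ μ/a = (11)/18 = 11/18.
Numerically: ≈ 0.611111.
(Since a = 18 > μ = 11.000000, the bound 11/18 is < 1 and informative.)

P[X ≥ 18] ≤ 11/18 ≈ 0.611111.


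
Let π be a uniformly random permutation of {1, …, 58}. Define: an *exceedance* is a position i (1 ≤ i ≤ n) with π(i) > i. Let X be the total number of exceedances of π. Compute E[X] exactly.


Write X = Σ_{i=1}^{58} X_i, where X_i = 1_{π(i) > i}.
For each fixed i, π(i) is uniform over {1, …, 58} (marginal of a uniform permutation), so P[π(i) > i] = (n − i)/n. Summing: Σ_{i=1}^{58} (n − i)/n = (0 + 1 + … + 57)/58 = 58(58 − 1)/(2·58) = (58 − 1)/2.
Hence E[X] = Σ_{i=1}^{58} (58 − i)/58 = 57/2 ≈ 28.500000.

E[X] = 57/2 = 28.500000.


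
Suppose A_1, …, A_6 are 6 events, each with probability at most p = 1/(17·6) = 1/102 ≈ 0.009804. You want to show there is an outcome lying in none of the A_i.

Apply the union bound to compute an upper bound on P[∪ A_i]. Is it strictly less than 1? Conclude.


Union bound: P[∪_{i=1}^{6} A_i] ≤ Σ_i P[A_i] ≤ 6·p = 6·(1/102) = 1/17.
Numerically: 1/17 ≈ 0.058824.
Is 1/17 < 1? YES.
Since P[∪ A_i] ≤ 1/17 < 1, the complement has P[∩ A_i^c] ≥ 1 − 1/17 = 16/17 > 0, so some outcome avoids every A_i.

6·p = 1/17 ≈ 0.058824; existence CERTIFIED by the union bound.


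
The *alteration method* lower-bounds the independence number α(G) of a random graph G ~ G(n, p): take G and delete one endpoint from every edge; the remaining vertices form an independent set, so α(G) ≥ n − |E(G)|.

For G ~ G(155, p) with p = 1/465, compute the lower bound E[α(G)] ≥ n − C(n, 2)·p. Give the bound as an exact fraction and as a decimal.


E[|E(G)|] = C(155, 2)·p = 11935 · (1/465) = 77/3.
E[α(G)] ≥ n − E[|E(G)|] = 155 − 77/3 = 388/3.
Numerically: ≈ 129.3333.
(This is only a lower bound; the true E[α(G)] may be larger.)

E[α(G)] ≥ 388/3 ≈ 129.3333.


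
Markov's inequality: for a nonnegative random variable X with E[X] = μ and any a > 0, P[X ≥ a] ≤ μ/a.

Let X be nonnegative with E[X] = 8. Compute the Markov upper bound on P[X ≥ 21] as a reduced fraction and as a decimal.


μ = E[X] = 8, a = 21.
Markov: P[X ≥ 21] ≤ μ/a = (8)/21 = 8/21.
Numerically: ≈ 0.380952.
(Since a = 21 > μ = 8.000000, the bound 8/21 is < 1 and informative.)

P[X ≥ 21] ≤ 8/21 ≈ 0.380952.


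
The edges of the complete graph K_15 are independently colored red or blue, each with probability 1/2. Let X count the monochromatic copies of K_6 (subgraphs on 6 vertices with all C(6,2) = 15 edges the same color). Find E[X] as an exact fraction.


Let X = Σ_S X_S over the C(15, 6) = 5005 subsets S of size 6, where X_S = 1 if the K_6 on S is monochromatic.
For a fixed S, the K_6 on S has C(6, 2) = 15 edges. P[all 15 edges red] = (1/2)^15, and likewise for blue, so P[monochromatic] = 2·(1/2)^15 = 2^{1 − 15} = 1/16384.
By linearity: E[X] = C(15, 6) · 2^{1 − 15} = 5005 · 1/16384 = 5005/16384.
Numerically: E[X] ≈ 0.305.

E[X] = C(15,6)·2^(1−C(6,2)) = 5005/16384 ≈ 0.305.


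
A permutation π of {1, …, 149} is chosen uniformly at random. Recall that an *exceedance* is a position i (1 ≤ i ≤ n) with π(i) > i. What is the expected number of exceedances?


Write X = Σ_{i=1}^{149} X_i, where X_i = 1_{π(i) > i}.
For each fixed i, π(i) is uniform over {1, …, 149} (marginal of a uniform permutation), so P[π(i) > i] = (n − i)/n. Summing: Σ_{i=1}^{149} (n − i)/n = (0 + 1 + … + 148)/149 = 149(149 − 1)/(2·149) = (149 − 1)/2.
Hence E[X] = Σ_{i=1}^{149} (149 − i)/149 = 74 ≈ 74.00000.

E[X] = 74 = 74.00000.


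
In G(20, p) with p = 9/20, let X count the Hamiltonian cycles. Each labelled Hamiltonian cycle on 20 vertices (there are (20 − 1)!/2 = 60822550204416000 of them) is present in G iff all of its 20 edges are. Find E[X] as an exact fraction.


K_20 has (20 − 1)!/2 = 60822550204416000 labelled Hamiltonian cycles.
For each such Hamiltonian cycle H, let X_H = 1 if all 20 edges of H are present in G. Then P[X_H = 1] = p^{20} = (9/20)^{20} = 12157665459056928801/104857600000000000000000000.
By linearity of expectation: E[X] = Σ_H E[X_H] = 60822550204416000 · p^{20} = 60822550204416000 · 12157665459056928801/104857600000000000000000000 = 180532279724605553545860280221/25600000000000000000.
Numerically: E[X] ≈ 7.05204e+09.

E[X] = 60822550204416000 · (9/20)^{20} = 180532279724605553545860280221/25600000000000000000 ≈ 7.05204e+09.


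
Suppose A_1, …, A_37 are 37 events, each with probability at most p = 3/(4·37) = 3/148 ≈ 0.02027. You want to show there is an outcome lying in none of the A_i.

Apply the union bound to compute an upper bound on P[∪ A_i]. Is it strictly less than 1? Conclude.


Union bound: P[∪_{i=1}^{37} A_i] ≤ Σ_i P[A_i] ≤ 37·p = 37·(3/148) = 3/4.
Numerically: 3/4 ≈ 0.75000.
Is 3/4 < 1? YES.
Since P[∪ A_i] ≤ 3/4 < 1, the complement has P[∩ A_i^c] ≥ 1 − 3/4 = 1/4 > 0, so some outcome avoids every A_i.

37·p = 3/4 ≈ 0.75000; existence CERTIFIED by the union bound.


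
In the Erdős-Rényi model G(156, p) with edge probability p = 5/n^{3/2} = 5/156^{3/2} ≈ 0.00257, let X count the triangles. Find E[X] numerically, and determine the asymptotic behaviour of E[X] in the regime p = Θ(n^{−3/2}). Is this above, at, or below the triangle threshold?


Number of potential triangles: C(156, 3) = 620620.
Each occurs with probability p³ ≈ (0.00257)³ ≈ 1.68985e-08.
By linearity: E[X] = C(156, 3)·p³ ≈ 620620 · 1.68985e-08 ≈ 0.010.
Since α = 3/2 > 1, p = c/n^{3/2} = o(1/n) is below the triangle threshold p ~ 1/n. Asymptotically E[X] ~ (c³/6)·n^{3(1−α)} = (5³/6)·n^{-1.5} → 0, so by Markov's inequality G has no triangles w.h.p.

E[X] ≈ 0.010; in regime p = Θ(1/n^{3/2}) E[X] tends to 0 (below the triangle threshold p ~ 1/n).


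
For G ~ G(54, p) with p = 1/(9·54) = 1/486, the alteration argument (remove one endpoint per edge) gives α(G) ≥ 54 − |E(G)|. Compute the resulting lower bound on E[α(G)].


E[|E(G)|] = C(54, 2)·p = 1431 · (1/486) = 53/18.
E[α(G)] ≥ n − E[|E(G)|] = 54 − 53/18 = 919/18.
Numerically: ≈ 51.055556.
(This is only a lower bound; the true E[α(G)] may be larger.)

E[α(G)] ≥ 919/18 ≈ 51.055556.


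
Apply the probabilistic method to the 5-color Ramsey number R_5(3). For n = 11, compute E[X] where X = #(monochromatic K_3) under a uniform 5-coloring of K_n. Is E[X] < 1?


E[X] = C(11, 3) · 5^{1 − 3} = 165 · 5^{−2} = 165/25.
As a reduced fraction: E[X] = 33/5 ≈ 6.600.
Is E[X] < 1? NO.
Since E[X] ≥ 1, the first-moment bound is inconclusive at n = 11; it does NOT by itself certify R_5(3) > 11.

E[X] = 33/5 ≈ 6.600; E[X] ≥ 1; first-moment method inconclusive here.


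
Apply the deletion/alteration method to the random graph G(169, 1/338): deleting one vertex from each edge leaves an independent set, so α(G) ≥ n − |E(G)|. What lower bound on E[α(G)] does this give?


E[|E(G)|] = C(169, 2)·p = 14196 · (1/338) = 42.
E[α(G)] ≥ n − E[|E(G)|] = 169 − 42 = 127.
Numerically: ≈ 127.000000.
(This is only a lower bound; the true E[α(G)] may be larger.)

E[α(G)] ≥ 127 ≈ 127.000000.


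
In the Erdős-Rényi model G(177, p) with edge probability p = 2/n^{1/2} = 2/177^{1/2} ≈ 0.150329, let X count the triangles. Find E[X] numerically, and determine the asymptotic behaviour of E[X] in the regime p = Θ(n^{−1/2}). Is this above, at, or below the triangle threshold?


Number of potential triangles: C(177, 3) = 908600.
Each occurs with probability p³ ≈ (0.150329)³ ≈ 3.39727018e-03.
By linearity: E[X] = C(177, 3)·p³ ≈ 908600 · 3.39727018e-03 ≈ 3086.759688.
Since α = 1/2 < 1, p = c/n^{1/2} ≫ 1/n is above the triangle threshold p ~ 1/n. Asymptotically E[X] ~ (c³/6)·n^{3(1−α)} = (2³/6)·n^{1.5} → ∞; triangles are abundant w.h.p.

E[X] ≈ 3086.759688; in regime p = Θ(1/n^{1/2}) E[X] diverges (above the triangle threshold p ~ 1/n).


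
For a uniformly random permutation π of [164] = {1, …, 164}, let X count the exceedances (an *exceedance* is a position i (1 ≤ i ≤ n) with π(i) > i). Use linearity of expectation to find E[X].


Write X = Σ_{i=1}^{164} X_i, where X_i = 1_{π(i) > i}.
For each fixed i, π(i) is uniform over {1, …, 164} (marginal of a uniform permutation), so P[π(i) > i] = (n − i)/n. Summing: Σ_{i=1}^{164} (n − i)/n = (0 + 1 + … + 163)/164 = 164(164 − 1)/(2·164) = (164 − 1)/2.
Hence E[X] = Σ_{i=1}^{164} (164 − i)/164 = 163/2 ≈ 81.50000.

E[X] = 163/2 = 81.50000.


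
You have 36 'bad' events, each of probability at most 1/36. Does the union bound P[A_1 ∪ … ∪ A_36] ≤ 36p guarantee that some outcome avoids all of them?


Union bound: P[∪_{i=1}^{36} A_i] ≤ Σ_i P[A_i] ≤ 36·p = 36·(1/36) = 1.
Numerically: 1 ≈ 1.0000.
Is 1 < 1? NO.
Since the bound 1 is ≥ 1, the union bound is uninformative here; it does NOT by itself certify existence.

36·p = 1 ≈ 1.0000; existence NOT certified by the union bound.


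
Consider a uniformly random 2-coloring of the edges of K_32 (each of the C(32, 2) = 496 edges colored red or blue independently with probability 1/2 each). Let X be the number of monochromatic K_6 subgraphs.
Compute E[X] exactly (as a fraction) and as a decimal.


Let X = Σ_S X_S over the C(32, 6) = 906192 subsets S of size 6, where X_S = 1 if the K_6 on S is monochromatic.
For a fixed S, the K_6 on S has C(6, 2) = 15 edges. P[all 15 edges red] = (1/2)^15, and likewise for blue, so P[monochromatic] = 2·(1/2)^15 = 2^{1 − 15} = 1/16384.
Summing: E[X] = C(32, 6) · 2^{1 − 15} = 906192 · 1/16384 = 56637/1024.
Numerically: E[X] ≈ 55.3096.

E[X] = C(32,6)·2^(1−C(6,2)) = 56637/1024 ≈ 55.3096.


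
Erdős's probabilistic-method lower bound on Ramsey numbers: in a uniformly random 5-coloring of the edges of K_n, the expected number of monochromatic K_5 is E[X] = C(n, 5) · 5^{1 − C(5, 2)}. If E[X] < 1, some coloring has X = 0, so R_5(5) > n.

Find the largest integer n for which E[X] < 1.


We need C(n, 5) · 5^{1 − 10} < 1, i.e. C(n, 5) < 5^{10 − 1} = 1953125.
Check values of n near the boundary:
  n = 44: C(44, 5) = 1086008; 1086008 < 1953125? YES
  n = 45: C(45, 5) = 1221759; 1221759 < 1953125? YES
  n = 46: C(46, 5) = 1370754; 1370754 < 1953125? YES
  n = 47: C(47, 5) = 1533939; 1533939 < 1953125? YES
  n = 48: C(48, 5) = 1712304; 1712304 < 1953125? YES
  n = 49: C(49, 5) = 1906884; 1906884 < 1953125? YES
  n = 50: C(50, 5) = 2118760; 2118760 < 1953125? NO
The largest n with C(n, 5) < 1953125 is n = 49 (where E[X] = 1906884/1953125 ≈ 0.97632). Hence R_5(5) > 49, i.e. R_5(5) ≥ 50.

Largest n = 49; hence R_5(5) > 49.


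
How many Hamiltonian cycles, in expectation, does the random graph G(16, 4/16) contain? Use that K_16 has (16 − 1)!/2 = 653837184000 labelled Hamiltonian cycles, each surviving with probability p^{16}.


K_16 has (16 − 1)!/2 = 653837184000 labelled Hamiltonian cycles.
For each such Hamiltonian cycle H, let X_H = 1 if all 16 edges of H are present in G. Then P[X_H = 1] = p^{16} = (1/4)^{16} = 1/4294967296.
By linearity of expectation: E[X] = Σ_H E[X_H] = 653837184000 · p^{16} = 653837184000 · 1/4294967296 = 638512875/4194304.
Numerically: E[X] ≈ 152.2.

E[X] = 653837184000 · (1/4)^{16} = 638512875/4194304 ≈ 152.2.


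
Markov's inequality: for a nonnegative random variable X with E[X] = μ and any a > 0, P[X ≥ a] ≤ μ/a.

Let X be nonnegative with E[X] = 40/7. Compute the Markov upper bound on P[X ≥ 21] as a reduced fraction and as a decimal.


μ = E[X] = 40/7, a = 21.
Markov: P[X ≥ 21] ≤ μ/a = (40/7)/21 = 40/147.
Numerically: ≈ 0.27211.
(Since a = 21 > μ = 5.71429, the bound 40/147 is < 1 and informative.)

P[X ≥ 21] ≤ 40/147 ≈ 0.27211.


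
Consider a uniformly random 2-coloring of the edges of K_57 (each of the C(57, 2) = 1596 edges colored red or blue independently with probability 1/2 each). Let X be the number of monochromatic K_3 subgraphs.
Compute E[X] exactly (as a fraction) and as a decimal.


Let X = Σ_S X_S over the C(57, 3) = 29260 subsets S of size 3, where X_S = 1 if the K_3 on S is monochromatic.
For a fixed S, the K_3 on S has C(3, 2) = 3 edges. P[all 3 edges red] = (1/2)^3, and likewise for blue, so P[monochromatic] = 2·(1/2)^3 = 2^{1 − 3} = 1/4.
By linearity: E[X] = C(57, 3) · 2^{1 − 3} = 29260 · 1/4 = 7315.
Numerically: E[X] ≈ 7315.00000.

E[X] = C(57,3)·2^(1−C(3,2)) = 7315 ≈ 7315.00000.


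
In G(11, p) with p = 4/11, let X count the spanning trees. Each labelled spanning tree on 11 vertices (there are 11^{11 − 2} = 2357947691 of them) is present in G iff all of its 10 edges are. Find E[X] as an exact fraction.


K_11 has 11^{11 − 2} = 2357947691 labelled spanning trees.
For each such spanning tree H, let X_H = 1 if all 10 edges of H are present in G. Then P[X_H = 1] = p^{10} = (4/11)^{10} = 1048576/25937424601.
By linearity of expectation: E[X] = Σ_H E[X_H] = 2357947691 · p^{10} = 2357947691 · 1048576/25937424601 = 1048576/11.
Numerically: E[X] ≈ 9.533e+04.

E[X] = 2357947691 · (4/11)^{10} = 1048576/11 ≈ 9.533e+04.


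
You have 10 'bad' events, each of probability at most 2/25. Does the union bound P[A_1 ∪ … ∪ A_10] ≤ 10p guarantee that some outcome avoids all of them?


Union bound: P[∪_{i=1}^{10} A_i] ≤ Σ_i P[A_i] ≤ 10·p = 10·(2/25) = 4/5.
Numerically: 4/5 ≈ 0.80000.
Is 4/5 < 1? YES.
Since P[∪ A_i] ≤ 4/5 < 1, the complement has P[∩ A_i^c] ≥ 1 − 4/5 = 1/5 > 0, so some outcome avoids every A_i.

10·p = 4/5 ≈ 0.80000; existence CERTIFIED by the union bound.


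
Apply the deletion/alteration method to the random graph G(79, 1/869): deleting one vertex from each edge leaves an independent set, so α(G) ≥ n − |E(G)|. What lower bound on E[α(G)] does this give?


E[|E(G)|] = C(79, 2)·p = 3081 · (1/869) = 39/11.
E[α(G)] ≥ n − E[|E(G)|] = 79 − 39/11 = 830/11.
Numerically: ≈ 75.455.
(This is only a lower bound; the true E[α(G)] may be larger.)

E[α(G)] ≥ 830/11 ≈ 75.455.


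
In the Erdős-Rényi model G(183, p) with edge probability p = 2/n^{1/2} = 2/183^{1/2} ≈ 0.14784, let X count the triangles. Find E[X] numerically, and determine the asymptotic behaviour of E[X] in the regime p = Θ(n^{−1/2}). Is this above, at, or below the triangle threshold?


Number of potential triangles: C(183, 3) = 1004731.
Each occurs with probability p³ ≈ (0.14784)³ ≈ 3.2315684e-03.
By linearity: E[X] = C(183, 3)·p³ ≈ 1004731 · 3.2315684e-03 ≈ 3246.85695.
Since α = 1/2 < 1, p = c/n^{1/2} ≫ 1/n is above the triangle threshold p ~ 1/n. Asymptotically E[X] ~ (c³/6)·n^{3(1−α)} = (2³/6)·n^{1.5} → ∞; triangles are abundant w.h.p.

E[X] ≈ 3246.85695; in regime p = Θ(1/n^{1/2}) E[X] diverges (above the triangle threshold p ~ 1/n).


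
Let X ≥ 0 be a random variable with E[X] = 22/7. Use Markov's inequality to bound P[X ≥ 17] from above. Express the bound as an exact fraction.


μ = E[X] = 22/7, a = 17.
Markov: P[X ≥ 17] ≤ μ/a = (22/7)/17 = 22/119.
Numerically: ≈ 0.185.
(Since a = 17 > μ = 3.143, the bound 22/119 is < 1 and informative.)

P[X ≥ 17] ≤ 22/119 ≈ 0.185.


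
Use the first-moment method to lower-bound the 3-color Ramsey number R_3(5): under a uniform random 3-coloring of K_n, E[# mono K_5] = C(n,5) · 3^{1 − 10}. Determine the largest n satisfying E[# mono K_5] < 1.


We need C(n, 5) · 3^{1 − 10} < 1, i.e. C(n, 5) < 3^{10 − 1} = 19683.
Check values of n near the boundary:
  n = 14: C(14, 5) = 2002; 2002 < 19683? YES
  n = 15: C(15, 5) = 3003; 3003 < 19683? YES
  n = 16: C(16, 5) = 4368; 4368 < 19683? YES
  n = 17: C(17, 5) = 6188; 6188 < 19683? YES
  n = 18: C(18, 5) = 8568; 8568 < 19683? YES
  n = 19: C(19, 5) = 11628; 11628 < 19683? YES
  n = 20: C(20, 5) = 15504; 15504 < 19683? YES
  n = 21: C(21, 5) = 20349; 20349 < 19683? NO
  n = 22: C(22, 5) = 26334; 26334 < 19683? NO
The largest n with C(n, 5) < 19683 is n = 20 (where E[X] = 5168/6561 ≈ 0.787685). Hence R_3(5) > 20, i.e. R_3(5) ≥ 21.

Largest n = 20; hence R_3(5) > 20.


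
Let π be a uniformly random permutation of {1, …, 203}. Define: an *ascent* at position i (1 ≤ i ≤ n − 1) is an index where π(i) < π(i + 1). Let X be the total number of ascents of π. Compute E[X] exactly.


Write X = Σ X_I over i = 1, …, 202, with X_I the indicator of one ascent.
There are 202 indicators.
For each fixed i, the pair (π(i), π(i+1)) is a uniformly random ordered pair of distinct values from {1, …, 203}; by symmetry P[π(i) < π(i+1)] = 1/2.
By linearity: E[X] = 202 · (1/2) = (203 − 1) · (1/2) = 101 ≈ 101.000.

E[X] = 101 = 101.000.


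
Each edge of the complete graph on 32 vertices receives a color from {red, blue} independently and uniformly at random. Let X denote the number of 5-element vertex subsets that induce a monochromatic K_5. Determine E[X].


Let X = Σ_S X_S over the C(32, 5) = 201376 subsets S of size 5, where X_S = 1 if the K_5 on S is monochromatic.
For a fixed S, the K_5 on S has C(5, 2) = 10 edges. P[all 10 edges red] = (1/2)^10, and likewise for blue, so P[monochromatic] = 2·(1/2)^10 = 2^{1 − 10} = 1/512.
Summing: E[X] = C(32, 5) · 2^{1 − 10} = 201376 · 1/512 = 6293/16.
Numerically: E[X] ≈ 393.3125.

E[X] = C(32,5)·2^(1−C(5,2)) = 6293/16 ≈ 393.3125.


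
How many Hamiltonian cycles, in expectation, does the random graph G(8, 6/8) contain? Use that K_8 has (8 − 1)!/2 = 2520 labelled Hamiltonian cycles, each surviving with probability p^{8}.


K_8 has (8 − 1)!/2 = 2520 labelled Hamiltonian cycles.
For each such Hamiltonian cycle H, let X_H = 1 if all 8 edges of H are present in G. Then P[X_H = 1] = p^{8} = (3/4)^{8} = 6561/65536.
Summing the indicators: E[X] = Σ_H E[X_H] = 2520 · p^{8} = 2520 · 6561/65536 = 2066715/8192.
Numerically: E[X] ≈ 252.

E[X] = 2520 · (3/4)^{8} = 2066715/8192 ≈ 252.


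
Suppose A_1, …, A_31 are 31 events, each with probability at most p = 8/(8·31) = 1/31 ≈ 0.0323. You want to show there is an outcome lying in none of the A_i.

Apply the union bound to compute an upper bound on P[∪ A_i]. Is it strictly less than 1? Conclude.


Union bound: P[∪_{i=1}^{31} A_i] ≤ Σ_i P[A_i] ≤ 31·p = 31·(1/31) = 1.
Numerically: 1 ≈ 1.0000.
Is 1 < 1? NO.
Since the bound 1 is ≥ 1, the union bound is uninformative here; it does NOT by itself certify existence.

31·p = 1 ≈ 1.0000; existence NOT certified by the union bound.


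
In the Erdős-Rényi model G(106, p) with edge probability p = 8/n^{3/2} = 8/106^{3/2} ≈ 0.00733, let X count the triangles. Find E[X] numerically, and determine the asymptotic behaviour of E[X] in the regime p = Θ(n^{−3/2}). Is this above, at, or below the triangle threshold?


Number of potential triangles: C(106, 3) = 192920.
Each occurs with probability p³ ≈ (0.00733)³ ≈ 3.939069e-07.
By linearity: E[X] = C(106, 3)·p³ ≈ 192920 · 3.939069e-07 ≈ 0.0760.
Since α = 3/2 > 1, p = c/n^{3/2} = o(1/n) is below the triangle threshold p ~ 1/n. Asymptotically E[X] ~ (c³/6)·n^{3(1−α)} = (8³/6)·n^{-1.5} → 0, so by Markov's inequality G has no triangles w.h.p.

E[X] ≈ 0.0760; in regime p = Θ(1/n^{3/2}) E[X] tends to 0 (below the triangle threshold p ~ 1/n).


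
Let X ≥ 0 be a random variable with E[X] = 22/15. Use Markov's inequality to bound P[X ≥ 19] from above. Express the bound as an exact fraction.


μ = E[X] = 22/15, a = 19.
Markov: P[X ≥ 19] ≤ μ/a = (22/15)/19 = 22/285.
Numerically: ≈ 0.0772.
(Since a = 19 > μ = 1.4667, the bound 22/285 is < 1 and informative.)

P[X ≥ 19] ≤ 22/285 ≈ 0.0772.


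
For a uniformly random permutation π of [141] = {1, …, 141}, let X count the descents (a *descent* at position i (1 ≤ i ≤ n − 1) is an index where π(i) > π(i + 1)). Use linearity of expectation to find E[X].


Write X = Σ X_I over i = 1, …, 140, with X_I the indicator of one descent.
There are 140 indicators.
For each fixed i, the pair (π(i), π(i+1)) is a uniformly random ordered pair of distinct values from {1, …, 141}; by symmetry P[π(i) > π(i+1)] = 1/2.
By linearity: E[X] = 140 · (1/2) = (141 − 1) · (1/2) = 70 ≈ 70.000000.

E[X] = 70 = 70.000000.


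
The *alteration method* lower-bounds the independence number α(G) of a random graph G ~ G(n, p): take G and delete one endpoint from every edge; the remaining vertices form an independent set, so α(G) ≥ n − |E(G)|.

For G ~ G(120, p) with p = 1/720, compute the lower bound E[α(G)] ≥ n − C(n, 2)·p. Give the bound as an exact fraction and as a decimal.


E[|E(G)|] = C(120, 2)·p = 7140 · (1/720) = 119/12.
E[α(G)] ≥ n − E[|E(G)|] = 120 − 119/12 = 1321/12.
Numerically: ≈ 110.083333.
(This is only a lower bound; the true E[α(G)] may be larger.)

E[α(G)] ≥ 1321/12 ≈ 110.083333.


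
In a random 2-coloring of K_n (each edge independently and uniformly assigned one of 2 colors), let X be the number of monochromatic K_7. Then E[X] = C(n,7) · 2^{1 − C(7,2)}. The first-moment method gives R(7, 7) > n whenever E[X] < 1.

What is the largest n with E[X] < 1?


We need C(n, 7) · 2^{1 − 21} < 1, i.e. C(n, 7) < 2^{21 − 1} = 1048576.
Check values of n near the boundary:
  n = 25: C(25, 7) = 480700; 480700 < 1048576? YES
  n = 26: C(26, 7) = 657800; 657800 < 1048576? YES
  n = 27: C(27, 7) = 888030; 888030 < 1048576? YES
  n = 28: C(28, 7) = 1184040; 1184040 < 1048576? NO
  n = 29: C(29, 7) = 1560780; 1560780 < 1048576? NO
  n = 30: C(30, 7) = 2035800; 2035800 < 1048576? NO
The largest n with C(n, 7) < 1048576 is n = 27 (where E[X] = 444015/524288 ≈ 0.8469). Hence R(7, 7) > 27, i.e. R(7, 7) ≥ 28.

Largest n = 27; hence R(7, 7) > 27.


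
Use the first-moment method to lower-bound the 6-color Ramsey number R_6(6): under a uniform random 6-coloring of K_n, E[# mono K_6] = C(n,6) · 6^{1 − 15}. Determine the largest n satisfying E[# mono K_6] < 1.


We need C(n, 6) · 6^{1 − 15} < 1, i.e. C(n, 6) < 6^{15 − 1} = 78364164096.
Check values of n near the boundary:
  n = 194: C(194, 6) = 68482017072; 68482017072 < 78364164096? YES
  n = 195: C(195, 6) = 70656049360; 70656049360 < 78364164096? YES
  n = 196: C(196, 6) = 72887293024; 72887293024 < 78364164096? YES
  n = 197: C(197, 6) = 75176946208; 75176946208 < 78364164096? YES
  n = 198: C(198, 6) = 77526225777; 77526225777 < 78364164096? YES
  n = 199: C(199, 6) = 79936367511; 79936367511 < 78364164096? NO
  n = 200: C(200, 6) = 82408626300; 82408626300 < 78364164096? NO
The largest n with C(n, 6) < 78364164096 is n = 198 (where E[X] = 25842075259/26121388032 ≈ 0.9893071). Hence R_6(6) > 198, i.e. R_6(6) ≥ 199.

Largest n = 198; hence R_6(6) > 198.


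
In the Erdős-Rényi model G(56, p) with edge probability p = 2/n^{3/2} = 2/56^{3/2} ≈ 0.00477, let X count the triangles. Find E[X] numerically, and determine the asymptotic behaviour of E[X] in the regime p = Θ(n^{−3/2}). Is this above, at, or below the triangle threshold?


Number of potential triangles: C(56, 3) = 27720.
Each occurs with probability p³ ≈ (0.00477)³ ≈ 1.08704e-07.
By linearity: E[X] = C(56, 3)·p³ ≈ 27720 · 1.08704e-07 ≈ 0.003.
Since α = 3/2 > 1, p = c/n^{3/2} = o(1/n) is below the triangle threshold p ~ 1/n. Asymptotically E[X] ~ (c³/6)·n^{3(1−α)} = (2³/6)·n^{-1.5} → 0, so by Markov's inequality G has no triangles w.h.p.

E[X] ≈ 0.003; in regime p = Θ(1/n^{3/2}) E[X] tends to 0 (below the triangle threshold p ~ 1/n).


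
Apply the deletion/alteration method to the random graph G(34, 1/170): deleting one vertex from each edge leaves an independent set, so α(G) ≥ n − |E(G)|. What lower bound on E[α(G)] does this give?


E[|E(G)|] = C(34, 2)·p = 561 · (1/170) = 33/10.
E[α(G)] ≥ n − E[|E(G)|] = 34 − 33/10 = 307/10.
Numerically: ≈ 30.70000.
(This is only a lower bound; the true E[α(G)] may be larger.)

E[α(G)] ≥ 307/10 ≈ 30.70000.


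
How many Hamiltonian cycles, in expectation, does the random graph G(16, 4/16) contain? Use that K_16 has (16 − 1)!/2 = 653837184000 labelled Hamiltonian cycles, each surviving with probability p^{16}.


K_16 has (16 − 1)!/2 = 653837184000 labelled Hamiltonian cycles.
For each such Hamiltonian cycle H, let X_H = 1 if all 16 edges of H are present in G. Then P[X_H = 1] = p^{16} = (1/4)^{16} = 1/4294967296.
By linearity: E[X] = Σ_H E[X_H] = 653837184000 · p^{16} = 653837184000 · 1/4294967296 = 638512875/4194304.
Numerically: E[X] ≈ 152.233.

E[X] = 653837184000 · (1/4)^{16} = 638512875/4194304 ≈ 152.233.


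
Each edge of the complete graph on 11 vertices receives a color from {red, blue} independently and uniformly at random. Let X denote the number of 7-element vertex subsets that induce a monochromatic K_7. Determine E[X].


Let X = Σ_S X_S over the C(11, 7) = 330 subsets S of size 7, where X_S = 1 if the K_7 on S is monochromatic.
For a fixed S, the K_7 on S has C(7, 2) = 21 edges. P[all 21 edges red] = (1/2)^21, and likewise for blue, so P[monochromatic] = 2·(1/2)^21 = 2^{1 − 21} = 1/1048576.
Summing: E[X] = C(11, 7) · 2^{1 − 21} = 330 · 1/1048576 = 165/524288.
Numerically: E[X] ≈ 0.0003.

E[X] = C(11,7)·2^(1−C(7,2)) = 165/524288 ≈ 0.0003.


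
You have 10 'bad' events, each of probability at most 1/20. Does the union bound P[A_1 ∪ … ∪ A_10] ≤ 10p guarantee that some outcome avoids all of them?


Union bound: P[∪_{i=1}^{10} A_i] ≤ Σ_i P[A_i] ≤ 10·p = 10·(1/20) = 1/2.
Numerically: 1/2 ≈ 0.50000.
Is 1/2 < 1? YES.
Since P[∪ A_i] ≤ 1/2 < 1, the complement has P[∩ A_i^c] ≥ 1 − 1/2 = 1/2 > 0, so some outcome avoids every A_i.

10·p = 1/2 ≈ 0.50000; existence CERTIFIED by the union bound.


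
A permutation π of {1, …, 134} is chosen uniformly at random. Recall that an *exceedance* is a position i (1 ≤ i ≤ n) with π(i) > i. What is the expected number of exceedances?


Write X = Σ_{i=1}^{134} X_i, where X_i = 1_{π(i) > i}.
For each fixed i, π(i) is uniform over {1, …, 134} (marginal of a uniform permutation), so P[π(i) > i] = (n − i)/n. Summing: Σ_{i=1}^{134} (n − i)/n = (0 + 1 + … + 133)/134 = 134(134 − 1)/(2·134) = (134 − 1)/2.
Hence E[X] = Σ_{i=1}^{134} (134 − i)/134 = 133/2 ≈ 66.5000.

E[X] = 133/2 = 66.5000.
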